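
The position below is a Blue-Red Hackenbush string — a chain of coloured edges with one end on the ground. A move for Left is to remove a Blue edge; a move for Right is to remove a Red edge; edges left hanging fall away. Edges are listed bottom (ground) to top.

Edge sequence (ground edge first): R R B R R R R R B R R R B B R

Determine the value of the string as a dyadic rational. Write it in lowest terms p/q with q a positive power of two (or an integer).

-16243/8192

G(R) = {  | 0 } -> -1
G(RR) = {  | -1 0 } -> -2
G(RRB) = { -2 | -1 0 } -> -3/2
G(RRBR) = { -2 | -3/2 -1 0 } -> -7/4
G(RRBRR) = { -2 | -7/4 -3/2 -1 0 } -> -15/8
G(RRBRRR) = { -2 | -15/8 -7/4 -3/2 -1 0 } -> -31/16
G(RRBRRRR) = { -2 | -31/16 -15/8 -7/4 -3/2 -1 0 } -> -63/32
G(RRBRRRRR) = { -2 | -63/32 -31/16 -15/8 -7/4 -3/2 -1 0 } -> -127/64
G(RRBRRRRRB) = { -2 -127/64 | -63/32 -31/16 -15/8 -7/4 -3/2 -1 0 } -> -253/128
G(RRBRRRRRBR) = { -2 -127/64 | -253/128 -63/32 -31/16 -15/8 -7/4 -3/2 -1 0 } -> -507/256
G(RRBRRRRRBRR) = { -2 -127/64 | -507/256 -253/128 -63/32 -31/16 -15/8 -7/4 -3/2 -1 0 } -> -1015/512
G(RRBRRRRRBRRR) = { -2 -127/64 | -1015/512 -507/256 -253/128 -63/32 -31/16 -15/8 -7/4 -3/2 -1 0 } -> -2031/1024
G(RRBRRRRRBRRRB) = { -2 -127/64 -2031/1024 | -1015/512 -507/256 -253/128 -63/32 -31/16 -15/8 -7/4 -3/2 -1 0 } -> -4061/2048
G(RRBRRRRRBRRRBB) = { -2 -127/64 -2031/1024 -4061/2048 | -1015/512 -507/256 -253/128 -63/32 -31/16 -15/8 -7/4 -3/2 -1 0 } -> -8121/4096
G(RRBRRRRRBRRRBBR) = { -2 -127/64 -2031/1024 -4061/2048 | -8121/4096 -1015/512 -507/256 -253/128 -63/32 -31/16 -15/8 -7/4 -3/2 -1 0 } -> -16243/8192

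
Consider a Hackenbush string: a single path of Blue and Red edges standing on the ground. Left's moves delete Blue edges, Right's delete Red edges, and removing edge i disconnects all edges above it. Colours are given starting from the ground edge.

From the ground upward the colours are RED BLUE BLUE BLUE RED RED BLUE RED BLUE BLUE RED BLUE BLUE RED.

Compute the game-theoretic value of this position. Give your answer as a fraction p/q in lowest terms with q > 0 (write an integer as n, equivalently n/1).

-1683/8192

1 of 14 · R · max L −∞ · min R 0 — -1
2 of 14 · RB · max L -1 · min R 0 — -1/2
3 of 14 · RBB · max L -1/2 · min R 0 — -1/4
4 of 14 · RBBB · max L -1/4 · min R 0 — -1/8
5 of 14 · RBBBR · max L -1/4 · min R -1/8 — -3/16
6 of 14 · RBBBRR · max L -1/4 · min R -3/16 — -7/32
7 of 14 · RBBBRRB · max L -7/32 · min R -3/16 — -13/64
8 of 14 · RBBBRRBR · max L -7/32 · min R -13/64 — -27/128
9 of 14 · RBBBRRBRB · max L -27/128 · min R -13/64 — -53/256
10 of 14 · RBBBRRBRBB · max L -53/256 · min R -13/64 — -105/512
11 of 14 · RBBBRRBRBBR · max L -53/256 · min R -105/512 — -211/1024
12 of 14 · RBBBRRBRBBRB · max L -211/1024 · min R -105/512 — -421/2048
13 of 14 · RBBBRRBRBBRBB · max L -421/2048 · min R -105/512 — -841/4096
14 of 14 · RBBBRRBRBBRBBR · max L -421/2048 · min R -841/4096 — -1683/8192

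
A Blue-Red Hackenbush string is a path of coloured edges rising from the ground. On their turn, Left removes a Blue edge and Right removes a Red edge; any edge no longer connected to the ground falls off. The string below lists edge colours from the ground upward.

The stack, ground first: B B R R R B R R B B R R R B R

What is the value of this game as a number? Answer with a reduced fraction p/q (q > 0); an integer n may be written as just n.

9413/8192

Recurse on prefixes of the 15-edge string B B R R R B R R B B R R R B R:
value_1 [B]  L=[0]  R=[(no moves)]  → 1
value_2 [BB]  L=[0; 1]  R=[(no moves)]  → 2
value_3 [BBR]  L=[0; 1]  R=[2]  → 3/2
value_4 [BBRR]  L=[0; 1]  R=[3/2; 2]  → 5/4
value_5 [BBRRR]  L=[0; 1]  R=[5/4; 3/2; 2]  → 9/8
value_6 [BBRRRB]  L=[0; 1; 9/8]  R=[5/4; 3/2; 2]  → 19/16
value_7 [BBRRRBR]  L=[0; 1; 9/8]  R=[19/16; 5/4; 3/2; 2]  → 37/32
value_8 [BBRRRBRR]  L=[0; 1; 9/8]  R=[37/32; 19/16; 5/4; 3/2; 2]  → 73/64
value_9 [BBRRRBRRB]  L=[0; 1; 9/8; 73/64]  R=[37/32; 19/16; 5/4; 3/2; 2]  → 147/128
value_10 [BBRRRBRRBB]  L=[0; 1; 9/8; 73/64; 147/128]  R=[37/32; 19/16; 5/4; 3/2; 2]  → 295/256
value_11 [BBRRRBRRBBR]  L=[0; 1; 9/8; 73/64; 147/128]  R=[295/256; 37/32; 19/16; 5/4; 3/2; 2]  → 589/512
value_12 [BBRRRBRRBBRR]  L=[0; 1; 9/8; 73/64; 147/128]  R=[589/512; 295/256; 37/32; 19/16; 5/4; 3/2; 2]  → 1177/1024
value_13 [BBRRRBRRBBRRR]  L=[0; 1; 9/8; 73/64; 147/128]  R=[1177/1024; 589/512; 295/256; 37/32; 19/16; 5/4; 3/2; 2]  → 2353/2048
value_14 [BBRRRBRRBBRRRB]  L=[0; 1; 9/8; 73/64; 147/128; 2353/2048]  R=[1177/1024; 589/512; 295/256; 37/32; 19/16; 5/4; 3/2; 2]  → 4707/4096
value_15 [BBRRRBRRBBRRRBR]  L=[0; 1; 9/8; 73/64; 147/128; 2353/2048]  R=[4707/4096; 1177/1024; 589/512; 295/256; 37/32; 19/16; 5/4; 3/2; 2]  → 9413/8192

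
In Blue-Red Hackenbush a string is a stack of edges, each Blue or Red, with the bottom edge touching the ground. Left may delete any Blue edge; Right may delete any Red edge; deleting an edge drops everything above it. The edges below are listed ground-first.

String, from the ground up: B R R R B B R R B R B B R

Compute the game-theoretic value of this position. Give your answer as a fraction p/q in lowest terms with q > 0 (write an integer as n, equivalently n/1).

813/4096

Prefix values for B R R R B B R R B R B B R via {L|R} + simplicity:
step 1: add B to get B; options L={ 0 } R={ none } -> 1
step 2: add R to get BR; options L={ 0 } R={ 1 } -> 1/2
step 3: add R to get BRR; options L={ 0 } R={ 1/2; 1 } -> 1/4
step 4: add R to get BRRR; options L={ 0 } R={ 1/4; 1/2; 1 } -> 1/8
step 5: add B to get BRRRB; options L={ 0; 1/8 } R={ 1/4; 1/2; 1 } -> 3/16
step 6: add B to get BRRRBB; options L={ 0; 1/8; 3/16 } R={ 1/4; 1/2; 1 } -> 7/32
step 7: add R to get BRRRBBR; options L={ 0; 1/8; 3/16 } R={ 7/32; 1/4; 1/2; 1 } -> 13/64
step 8: add R to get BRRRBBRR; options L={ 0; 1/8; 3/16 } R={ 13/64; 7/32; 1/4; 1/2; 1 } -> 25/128
step 9: add B to get BRRRBBRRB; options L={ 0; 1/8; 3/16; 25/128 } R={ 13/64; 7/32; 1/4; 1/2; 1 } -> 51/256
step 10: add R to get BRRRBBRRBR; options L={ 0; 1/8; 3/16; 25/128 } R={ 51/256; 13/64; 7/32; 1/4; 1/2; 1 } -> 101/512
step 11: add B to get BRRRBBRRBRB; options L={ 0; 1/8; 3/16; 25/128; 101/512 } R={ 51/256; 13/64; 7/32; 1/4; 1/2; 1 } -> 203/1024
step 12: add B to get BRRRBBRRBRBB; options L={ 0; 1/8; 3/16; 25/128; 101/512; 203/1024 } R={ 51/256; 13/64; 7/32; 1/4; 1/2; 1 } -> 407/2048
step 13: add R to get BRRRBBRRBRBBR; options L={ 0; 1/8; 3/16; 25/128; 101/512; 203/1024 } R={ 407/2048; 51/256; 13/64; 7/32; 1/4; 1/2; 1 } -> 813/4096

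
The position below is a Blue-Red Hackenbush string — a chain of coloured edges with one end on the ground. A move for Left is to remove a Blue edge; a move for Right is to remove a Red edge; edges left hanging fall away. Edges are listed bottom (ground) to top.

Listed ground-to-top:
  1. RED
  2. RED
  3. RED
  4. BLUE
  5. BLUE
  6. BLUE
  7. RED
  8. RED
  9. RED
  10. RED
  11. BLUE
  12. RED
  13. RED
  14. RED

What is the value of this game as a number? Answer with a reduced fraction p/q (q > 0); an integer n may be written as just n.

step 1: add RED to get R; options L={ none } R={ 0 } gives -1
step 2: add RED to get RR; options L={ none } R={ -1 0 } gives -2
step 3: add RED to get RRR; options L={ none } R={ -2 -1 0 } gives -3
step 4: add BLUE to get RRRB; options L={ -3 } R={ -2 -1 0 } gives -5/2
step 5: add BLUE to get RRRBB; options L={ -3 -5/2 } R={ -2 -1 0 } gives -9/4
step 6: add BLUE to get RRRBBB; options L={ -3 -5/2 -9/4 } R={ -2 -1 0 } gives -17/8
step 7: add RED to get RRRBBBR; options L={ -3 -5/2 -9/4 } R={ -17/8 -2 -1 0 } gives -35/16
step 8: add RED to get RRRBBBRR; options L={ -3 -5/2 -9/4 } R={ -35/16 -17/8 -2 -1 0 } gives -71/32
step 9: add RED to get RRRBBBRRR; options L={ -3 -5/2 -9/4 } R={ -71/32 -35/16 -17/8 -2 -1 0 } gives -143/64
step 10: add RED to get RRRBBBRRRR; options L={ -3 -5/2 -9/4 } R={ -143/64 -71/32 -35/16 -17/8 -2 -1 0 } gives -287/128
step 11: add BLUE to get RRRBBBRRRRB; options L={ -3 -5/2 -9/4 -287/128 } R={ -143/64 -71/32 -35/16 -17/8 -2 -1 0 } gives -573/256
step 12: add RED to get RRRBBBRRRRBR; options L={ -3 -5/2 -9/4 -287/128 } R={ -573/256 -143/64 -71/32 -35/16 -17/8 -2 -1 0 } gives -1147/512
step 13: add RED to get RRRBBBRRRRBRR; options L={ -3 -5/2 -9/4 -287/128 } R={ -1147/512 -573/256 -143/64 -71/32 -35/16 -17/8 -2 -1 0 } gives -2295/1024
step 14: add RED to get RRRBBBRRRRBRRR; options L={ -3 -5/2 -9/4 -287/128 } R={ -2295/1024 -1147/512 -573/256 -143/64 -71/32 -35/16 -17/8 -2 -1 0 } gives -4591/2048

-4591/2048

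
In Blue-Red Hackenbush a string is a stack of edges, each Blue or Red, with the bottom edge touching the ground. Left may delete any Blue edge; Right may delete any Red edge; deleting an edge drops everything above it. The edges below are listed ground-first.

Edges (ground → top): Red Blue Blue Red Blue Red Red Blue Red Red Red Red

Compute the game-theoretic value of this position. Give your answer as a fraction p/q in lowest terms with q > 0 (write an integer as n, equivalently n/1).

Build G(s[:k]) for k = 1..12, string s = Red Blue Blue Red Blue Red Red Blue Red Red Red Red.
G_1 [R]  L=[·]  R=[0]  → -1
G_2 [RB]  L=[-1]  R=[0]  → -1/2
G_3 [RBB]  L=[-1 -1/2]  R=[0]  → -1/4
G_4 [RBBR]  L=[-1 -1/2]  R=[-1/4 0]  → -3/8
G_5 [RBBRB]  L=[-1 -1/2 -3/8]  R=[-1/4 0]  → -5/16
G_6 [RBBRBR]  L=[-1 -1/2 -3/8]  R=[-5/16 -1/4 0]  → -11/32
G_7 [RBBRBRR]  L=[-1 -1/2 -3/8]  R=[-11/32 -5/16 -1/4 0]  → -23/64
G_8 [RBBRBRRB]  L=[-1 -1/2 -3/8 -23/64]  R=[-11/32 -5/16 -1/4 0]  → -45/128
G_9 [RBBRBRRBR]  L=[-1 -1/2 -3/8 -23/64]  R=[-45/128 -11/32 -5/16 -1/4 0]  → -91/256
G_10 [RBBRBRRBRR]  L=[-1 -1/2 -3/8 -23/64]  R=[-91/256 -45/128 -11/32 -5/16 -1/4 0]  → -183/512
G_11 [RBBRBRRBRRR]  L=[-1 -1/2 -3/8 -23/64]  R=[-183/512 -91/256 -45/128 -11/32 -5/16 -1/4 0]  → -367/1024
G_12 [RBBRBRRBRRRR]  L=[-1 -1/2 -3/8 -23/64]  R=[-367/1024 -183/512 -91/256 -45/128 -11/32 -5/16 -1/4 0]  → -735/2048

-735/2048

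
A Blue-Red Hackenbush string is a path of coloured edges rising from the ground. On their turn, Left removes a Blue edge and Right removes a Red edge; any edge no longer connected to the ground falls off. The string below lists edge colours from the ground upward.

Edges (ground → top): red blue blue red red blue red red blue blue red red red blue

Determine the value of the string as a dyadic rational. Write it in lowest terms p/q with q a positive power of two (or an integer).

-3485/8192

Build value(s[:k]) for k = 1..14, string s = red blue blue red red blue red red blue blue red red red blue.
1 of 14 · r · max L −∞ · min R 0 ⇒ -1
2 of 14 · rb · max L -1 · min R 0 ⇒ -1/2
3 of 14 · rbb · max L -1/2 · min R 0 ⇒ -1/4
4 of 14 · rbbr · max L -1/2 · min R -1/4 ⇒ -3/8
5 of 14 · rbbrr · max L -1/2 · min R -3/8 ⇒ -7/16
6 of 14 · rbbrrb · max L -7/16 · min R -3/8 ⇒ -13/32
7 of 14 · rbbrrbr · max L -7/16 · min R -13/32 ⇒ -27/64
8 of 14 · rbbrrbrr · max L -7/16 · min R -27/64 ⇒ -55/128
9 of 14 · rbbrrbrrb · max L -55/128 · min R -27/64 ⇒ -109/256
10 of 14 · rbbrrbrrbb · max L -109/256 · min R -27/64 ⇒ -217/512
11 of 14 · rbbrrbrrbbr · max L -109/256 · min R -217/512 ⇒ -435/1024
12 of 14 · rbbrrbrrbbrr · max L -109/256 · min R -435/1024 ⇒ -871/2048
13 of 14 · rbbrrbrrbbrrr · max L -109/256 · min R -871/2048 ⇒ -1743/4096
14 of 14 · rbbrrbrrbbrrrb · max L -1743/4096 · min R -871/2048 ⇒ -3485/8192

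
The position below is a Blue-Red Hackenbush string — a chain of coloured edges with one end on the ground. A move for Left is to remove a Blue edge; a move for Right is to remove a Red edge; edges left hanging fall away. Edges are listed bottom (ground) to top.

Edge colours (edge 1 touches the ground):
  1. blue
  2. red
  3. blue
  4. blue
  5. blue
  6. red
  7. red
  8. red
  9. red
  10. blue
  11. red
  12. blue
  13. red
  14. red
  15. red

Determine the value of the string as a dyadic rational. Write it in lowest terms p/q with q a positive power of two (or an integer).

14417/16384

Recurse on prefixes of the 15-edge string blue red blue blue blue red red red red blue red blue red red red:
step 1: add blue to get b; options L={ 0 } R={  } = 1
step 2: add red to get br; options L={ 0 } R={ 1 } = 1/2
step 3: add blue to get brb; options L={ 0, 1/2 } R={ 1 } = 3/4
step 4: add blue to get brbb; options L={ 0, 1/2, 3/4 } R={ 1 } = 7/8
step 5: add blue to get brbbb; options L={ 0, 1/2, 3/4, 7/8 } R={ 1 } = 15/16
step 6: add red to get brbbbr; options L={ 0, 1/2, 3/4, 7/8 } R={ 15/16, 1 } = 29/32
step 7: add red to get brbbbrr; options L={ 0, 1/2, 3/4, 7/8 } R={ 29/32, 15/16, 1 } = 57/64
step 8: add red to get brbbbrrr; options L={ 0, 1/2, 3/4, 7/8 } R={ 57/64, 29/32, 15/16, 1 } = 113/128
step 9: add red to get brbbbrrrr; options L={ 0, 1/2, 3/4, 7/8 } R={ 113/128, 57/64, 29/32, 15/16, 1 } = 225/256
step 10: add blue to get brbbbrrrrb; options L={ 0, 1/2, 3/4, 7/8, 225/256 } R={ 113/128, 57/64, 29/32, 15/16, 1 } = 451/512
step 11: add red to get brbbbrrrrbr; options L={ 0, 1/2, 3/4, 7/8, 225/256 } R={ 451/512, 113/128, 57/64, 29/32, 15/16, 1 } = 901/1024
step 12: add blue to get brbbbrrrrbrb; options L={ 0, 1/2, 3/4, 7/8, 225/256, 901/1024 } R={ 451/512, 113/128, 57/64, 29/32, 15/16, 1 } = 1803/2048
step 13: add red to get brbbbrrrrbrbr; options L={ 0, 1/2, 3/4, 7/8, 225/256, 901/1024 } R={ 1803/2048, 451/512, 113/128, 57/64, 29/32, 15/16, 1 } = 3605/4096
step 14: add red to get brbbbrrrrbrbrr; options L={ 0, 1/2, 3/4, 7/8, 225/256, 901/1024 } R={ 3605/4096, 1803/2048, 451/512, 113/128, 57/64, 29/32, 15/16, 1 } = 7209/8192
step 15: add red to get brbbbrrrrbrbrrr; options L={ 0, 1/2, 3/4, 7/8, 225/256, 901/1024 } R={ 7209/8192, 3605/4096, 1803/2048, 451/512, 113/128, 57/64, 29/32, 15/16, 1 } = 14417/16384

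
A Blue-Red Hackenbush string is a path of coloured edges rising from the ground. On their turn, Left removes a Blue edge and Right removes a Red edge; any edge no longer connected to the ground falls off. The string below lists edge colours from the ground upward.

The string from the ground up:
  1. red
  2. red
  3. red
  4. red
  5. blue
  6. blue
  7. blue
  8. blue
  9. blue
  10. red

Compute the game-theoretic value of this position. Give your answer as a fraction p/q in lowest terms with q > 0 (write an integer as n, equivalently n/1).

-195/64

Recurse on prefixes of the 10-edge string red red red red blue blue blue blue blue red:
r: Left { (no moves) }, Right { 0 } gives simplest -1
rr: Left { (no moves) }, Right { -1 0 } gives simplest -2
rrr: Left { (no moves) }, Right { -2 -1 0 } gives simplest -3
rrrr: Left { (no moves) }, Right { -3 -2 -1 0 } gives simplest -4
rrrrb: Left { -4 }, Right { -3 -2 -1 0 } gives simplest -7/2
rrrrbb: Left { -4 -7/2 }, Right { -3 -2 -1 0 } gives simplest -13/4
rrrrbbb: Left { -4 -7/2 -13/4 }, Right { -3 -2 -1 0 } gives simplest -25/8
rrrrbbbb: Left { -4 -7/2 -13/4 -25/8 }, Right { -3 -2 -1 0 } gives simplest -49/16
rrrrbbbbb: Left { -4 -7/2 -13/4 -25/8 -49/16 }, Right { -3 -2 -1 0 } gives simplest -97/32
rrrrbbbbbr: Left { -4 -7/2 -13/4 -25/8 -49/16 }, Right { -97/32 -3 -2 -1 0 } gives simplest -195/64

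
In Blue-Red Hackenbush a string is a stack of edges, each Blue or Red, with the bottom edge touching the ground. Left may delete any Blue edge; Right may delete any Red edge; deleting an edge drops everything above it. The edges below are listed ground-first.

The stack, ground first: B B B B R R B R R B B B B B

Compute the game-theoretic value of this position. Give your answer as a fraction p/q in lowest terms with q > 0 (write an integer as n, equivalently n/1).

3391/1024

B: Left { 0 }, Right { none } so simplest 1
BB: Left { 0 1 }, Right { none } so simplest 2
BBB: Left { 0 1 2 }, Right { none } so simplest 3
BBBB: Left { 0 1 2 3 }, Right { none } so simplest 4
BBBBR: Left { 0 1 2 3 }, Right { 4 } so simplest 7/2
BBBBRR: Left { 0 1 2 3 }, Right { 7/2 4 } so simplest 13/4
BBBBRRB: Left { 0 1 2 3 13/4 }, Right { 7/2 4 } so simplest 27/8
BBBBRRBR: Left { 0 1 2 3 13/4 }, Right { 27/8 7/2 4 } so simplest 53/16
BBBBRRBRR: Left { 0 1 2 3 13/4 }, Right { 53/16 27/8 7/2 4 } so simplest 105/32
BBBBRRBRRB: Left { 0 1 2 3 13/4 105/32 }, Right { 53/16 27/8 7/2 4 } so simplest 211/64
BBBBRRBRRBB: Left { 0 1 2 3 13/4 105/32 211/64 }, Right { 53/16 27/8 7/2 4 } so simplest 423/128
BBBBRRBRRBBB: Left { 0 1 2 3 13/4 105/32 211/64 423/128 }, Right { 53/16 27/8 7/2 4 } so simplest 847/256
BBBBRRBRRBBBB: Left { 0 1 2 3 13/4 105/32 211/64 423/128 847/256 }, Right { 53/16 27/8 7/2 4 } so simplest 1695/512
BBBBRRBRRBBBBB: Left { 0 1 2 3 13/4 105/32 211/64 423/128 847/256 1695/512 }, Right { 53/16 27/8 7/2 4 } so simplest 3391/1024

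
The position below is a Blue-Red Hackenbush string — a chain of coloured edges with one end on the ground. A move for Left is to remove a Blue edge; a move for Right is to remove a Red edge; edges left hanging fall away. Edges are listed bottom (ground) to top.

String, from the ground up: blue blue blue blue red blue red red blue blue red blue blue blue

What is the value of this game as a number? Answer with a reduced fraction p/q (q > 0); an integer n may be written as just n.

value(b) = { 0 | — } gives 1
value(bb) = { 0 1 | — } gives 2
value(bbb) = { 0 1 2 | — } gives 3
value(bbbb) = { 0 1 2 3 | — } gives 4
value(bbbbr) = { 0 1 2 3 | 4 } gives 7/2
value(bbbbrb) = { 0 1 2 3 7/2 | 4 } gives 15/4
value(bbbbrbr) = { 0 1 2 3 7/2 | 15/4 4 } gives 29/8
value(bbbbrbrr) = { 0 1 2 3 7/2 | 29/8 15/4 4 } gives 57/16
value(bbbbrbrrb) = { 0 1 2 3 7/2 57/16 | 29/8 15/4 4 } gives 115/32
value(bbbbrbrrbb) = { 0 1 2 3 7/2 57/16 115/32 | 29/8 15/4 4 } gives 231/64
value(bbbbrbrrbbr) = { 0 1 2 3 7/2 57/16 115/32 | 231/64 29/8 15/4 4 } gives 461/128
value(bbbbrbrrbbrb) = { 0 1 2 3 7/2 57/16 115/32 461/128 | 231/64 29/8 15/4 4 } gives 923/256
value(bbbbrbrrbbrbb) = { 0 1 2 3 7/2 57/16 115/32 461/128 923/256 | 231/64 29/8 15/4 4 } gives 1847/512
value(bbbbrbrrbbrbbb) = { 0 1 2 3 7/2 57/16 115/32 461/128 923/256 1847/512 | 231/64 29/8 15/4 4 } gives 3695/1024

3695/1024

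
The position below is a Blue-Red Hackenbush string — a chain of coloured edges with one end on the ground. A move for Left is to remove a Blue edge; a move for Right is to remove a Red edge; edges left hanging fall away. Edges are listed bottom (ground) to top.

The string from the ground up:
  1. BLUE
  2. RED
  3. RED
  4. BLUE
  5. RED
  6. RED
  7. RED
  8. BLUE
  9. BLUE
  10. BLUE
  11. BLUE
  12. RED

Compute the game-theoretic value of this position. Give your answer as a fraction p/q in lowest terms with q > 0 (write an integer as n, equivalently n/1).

573/2048

Prefix values for BLUE RED RED BLUE RED RED RED BLUE BLUE BLUE BLUE RED via {L|R} + simplicity:
edge 1 of 12 (BLUE): { 0 | none } -> 1
edge 2 of 12 (RED): { 0 | 1 } -> 1/2
edge 3 of 12 (RED): { 0 | 1/2,1 } -> 1/4
edge 4 of 12 (BLUE): { 0,1/4 | 1/2,1 } -> 3/8
edge 5 of 12 (RED): { 0,1/4 | 3/8,1/2,1 } -> 5/16
edge 6 of 12 (RED): { 0,1/4 | 5/16,3/8,1/2,1 } -> 9/32
edge 7 of 12 (RED): { 0,1/4 | 9/32,5/16,3/8,1/2,1 } -> 17/64
edge 8 of 12 (BLUE): { 0,1/4,17/64 | 9/32,5/16,3/8,1/2,1 } -> 35/128
edge 9 of 12 (BLUE): { 0,1/4,17/64,35/128 | 9/32,5/16,3/8,1/2,1 } -> 71/256
edge 10 of 12 (BLUE): { 0,1/4,17/64,35/128,71/256 | 9/32,5/16,3/8,1/2,1 } -> 143/512
edge 11 of 12 (BLUE): { 0,1/4,17/64,35/128,71/256,143/512 | 9/32,5/16,3/8,1/2,1 } -> 287/1024
edge 12 of 12 (RED): { 0,1/4,17/64,35/128,71/256,143/512 | 287/1024,9/32,5/16,3/8,1/2,1 } -> 573/2048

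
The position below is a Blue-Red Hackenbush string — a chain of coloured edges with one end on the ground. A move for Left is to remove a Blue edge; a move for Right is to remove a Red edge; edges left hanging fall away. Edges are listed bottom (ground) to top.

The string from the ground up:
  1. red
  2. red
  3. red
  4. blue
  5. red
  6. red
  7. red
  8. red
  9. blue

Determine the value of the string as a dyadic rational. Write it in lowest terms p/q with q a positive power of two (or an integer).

-189/64

step 1: add red to get r; options L={ — } R={ 0 } gives -1
step 2: add red to get rr; options L={ — } R={ -1 0 } gives -2
step 3: add red to get rrr; options L={ — } R={ -2 -1 0 } gives -3
step 4: add blue to get rrrb; options L={ -3 } R={ -2 -1 0 } gives -5/2
step 5: add red to get rrrbr; options L={ -3 } R={ -5/2 -2 -1 0 } gives -11/4
step 6: add red to get rrrbrr; options L={ -3 } R={ -11/4 -5/2 -2 -1 0 } gives -23/8
step 7: add red to get rrrbrrr; options L={ -3 } R={ -23/8 -11/4 -5/2 -2 -1 0 } gives -47/16
step 8: add red to get rrrbrrrr; options L={ -3 } R={ -47/16 -23/8 -11/4 -5/2 -2 -1 0 } gives -95/32
step 9: add blue to get rrrbrrrrb; options L={ -3 -95/32 } R={ -47/16 -23/8 -11/4 -5/2 -2 -1 0 } gives -189/64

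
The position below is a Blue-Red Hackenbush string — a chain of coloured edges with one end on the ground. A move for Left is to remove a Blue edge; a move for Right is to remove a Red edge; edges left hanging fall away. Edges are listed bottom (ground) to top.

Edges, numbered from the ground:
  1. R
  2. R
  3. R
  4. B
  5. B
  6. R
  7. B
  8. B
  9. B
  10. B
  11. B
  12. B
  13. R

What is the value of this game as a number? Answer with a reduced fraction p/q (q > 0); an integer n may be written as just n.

Prefix values for R R R B B R B B B B B B R via {L|R} + simplicity:
step 1: add R to get R; options L={ ∅ } R={ 0 } -> -1
step 2: add R to get RR; options L={ ∅ } R={ -1 0 } -> -2
step 3: add R to get RRR; options L={ ∅ } R={ -2 -1 0 } -> -3
step 4: add B to get RRRB; options L={ -3 } R={ -2 -1 0 } -> -5/2
step 5: add B to get RRRBB; options L={ -3 -5/2 } R={ -2 -1 0 } -> -9/4
step 6: add R to get RRRBBR; options L={ -3 -5/2 } R={ -9/4 -2 -1 0 } -> -19/8
step 7: add B to get RRRBBRB; options L={ -3 -5/2 -19/8 } R={ -9/4 -2 -1 0 } -> -37/16
step 8: add B to get RRRBBRBB; options L={ -3 -5/2 -19/8 -37/16 } R={ -9/4 -2 -1 0 } -> -73/32
step 9: add B to get RRRBBRBBB; options L={ -3 -5/2 -19/8 -37/16 -73/32 } R={ -9/4 -2 -1 0 } -> -145/64
step 10: add B to get RRRBBRBBBB; options L={ -3 -5/2 -19/8 -37/16 -73/32 -145/64 } R={ -9/4 -2 -1 0 } -> -289/128
step 11: add B to get RRRBBRBBBBB; options L={ -3 -5/2 -19/8 -37/16 -73/32 -145/64 -289/128 } R={ -9/4 -2 -1 0 } -> -577/256
step 12: add B to get RRRBBRBBBBBB; options L={ -3 -5/2 -19/8 -37/16 -73/32 -145/64 -289/128 -577/256 } R={ -9/4 -2 -1 0 } -> -1153/512
step 13: add R to get RRRBBRBBBBBBR; options L={ -3 -5/2 -19/8 -37/16 -73/32 -145/64 -289/128 -577/256 } R={ -1153/512 -9/4 -2 -1 0 } -> -2307/1024

-2307/1024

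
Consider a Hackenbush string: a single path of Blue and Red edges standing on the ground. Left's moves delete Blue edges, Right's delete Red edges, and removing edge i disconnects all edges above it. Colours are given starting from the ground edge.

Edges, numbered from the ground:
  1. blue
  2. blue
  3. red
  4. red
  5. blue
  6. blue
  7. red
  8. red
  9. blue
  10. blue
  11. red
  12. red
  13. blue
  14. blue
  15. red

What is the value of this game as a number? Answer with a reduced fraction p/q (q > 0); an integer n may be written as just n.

Recurse on prefixes of the 15-edge string blue blue red red blue blue red red blue blue red red blue blue red:
G_1 [b]  L=[0]  R=[∅]  → 1
G_2 [bb]  L=[0, 1]  R=[∅]  → 2
G_3 [bbr]  L=[0, 1]  R=[2]  → 3/2
G_4 [bbrr]  L=[0, 1]  R=[3/2, 2]  → 5/4
G_5 [bbrrb]  L=[0, 1, 5/4]  R=[3/2, 2]  → 11/8
G_6 [bbrrbb]  L=[0, 1, 5/4, 11/8]  R=[3/2, 2]  → 23/16
G_7 [bbrrbbr]  L=[0, 1, 5/4, 11/8]  R=[23/16, 3/2, 2]  → 45/32
G_8 [bbrrbbrr]  L=[0, 1, 5/4, 11/8]  R=[45/32, 23/16, 3/2, 2]  → 89/64
G_9 [bbrrbbrrb]  L=[0, 1, 5/4, 11/8, 89/64]  R=[45/32, 23/16, 3/2, 2]  → 179/128
G_10 [bbrrbbrrbb]  L=[0, 1, 5/4, 11/8, 89/64, 179/128]  R=[45/32, 23/16, 3/2, 2]  → 359/256
G_11 [bbrrbbrrbbr]  L=[0, 1, 5/4, 11/8, 89/64, 179/128]  R=[359/256, 45/32, 23/16, 3/2, 2]  → 717/512
G_12 [bbrrbbrrbbrr]  L=[0, 1, 5/4, 11/8, 89/64, 179/128]  R=[717/512, 359/256, 45/32, 23/16, 3/2, 2]  → 1433/1024
G_13 [bbrrbbrrbbrrb]  L=[0, 1, 5/4, 11/8, 89/64, 179/128, 1433/1024]  R=[717/512, 359/256, 45/32, 23/16, 3/2, 2]  → 2867/2048
G_14 [bbrrbbrrbbrrbb]  L=[0, 1, 5/4, 11/8, 89/64, 179/128, 1433/1024, 2867/2048]  R=[717/512, 359/256, 45/32, 23/16, 3/2, 2]  → 5735/4096
G_15 [bbrrbbrrbbrrbbr]  L=[0, 1, 5/4, 11/8, 89/64, 179/128, 1433/1024, 2867/2048]  R=[5735/4096, 717/512, 359/256, 45/32, 23/16, 3/2, 2]  → 11469/8192

11469/8192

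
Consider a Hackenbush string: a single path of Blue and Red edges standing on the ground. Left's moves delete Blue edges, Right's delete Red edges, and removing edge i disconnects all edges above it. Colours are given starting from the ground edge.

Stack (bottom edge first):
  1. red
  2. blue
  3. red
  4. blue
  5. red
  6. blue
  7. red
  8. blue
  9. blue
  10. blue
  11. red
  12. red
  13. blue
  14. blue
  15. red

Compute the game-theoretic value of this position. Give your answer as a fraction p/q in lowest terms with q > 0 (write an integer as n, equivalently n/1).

r: Left {  }, Right { 0 } = simplest -1
rb: Left { -1 }, Right { 0 } = simplest -1/2
rbr: Left { -1 }, Right { -1/2 0 } = simplest -3/4
rbrb: Left { -1 -3/4 }, Right { -1/2 0 } = simplest -5/8
rbrbr: Left { -1 -3/4 }, Right { -5/8 -1/2 0 } = simplest -11/16
rbrbrb: Left { -1 -3/4 -11/16 }, Right { -5/8 -1/2 0 } = simplest -21/32
rbrbrbr: Left { -1 -3/4 -11/16 }, Right { -21/32 -5/8 -1/2 0 } = simplest -43/64
rbrbrbrb: Left { -1 -3/4 -11/16 -43/64 }, Right { -21/32 -5/8 -1/2 0 } = simplest -85/128
rbrbrbrbb: Left { -1 -3/4 -11/16 -43/64 -85/128 }, Right { -21/32 -5/8 -1/2 0 } = simplest -169/256
rbrbrbrbbb: Left { -1 -3/4 -11/16 -43/64 -85/128 -169/256 }, Right { -21/32 -5/8 -1/2 0 } = simplest -337/512
rbrbrbrbbbr: Left { -1 -3/4 -11/16 -43/64 -85/128 -169/256 }, Right { -337/512 -21/32 -5/8 -1/2 0 } = simplest -675/1024
rbrbrbrbbbrr: Left { -1 -3/4 -11/16 -43/64 -85/128 -169/256 }, Right { -675/1024 -337/512 -21/32 -5/8 -1/2 0 } = simplest -1351/2048
rbrbrbrbbbrrb: Left { -1 -3/4 -11/16 -43/64 -85/128 -169/256 -1351/2048 }, Right { -675/1024 -337/512 -21/32 -5/8 -1/2 0 } = simplest -2701/4096
rbrbrbrbbbrrbb: Left { -1 -3/4 -11/16 -43/64 -85/128 -169/256 -1351/2048 -2701/4096 }, Right { -675/1024 -337/512 -21/32 -5/8 -1/2 0 } = simplest -5401/8192
rbrbrbrbbbrrbbr: Left { -1 -3/4 -11/16 -43/64 -85/128 -169/256 -1351/2048 -2701/4096 }, Right { -5401/8192 -675/1024 -337/512 -21/32 -5/8 -1/2 0 } = simplest -10803/16384

-10803/16384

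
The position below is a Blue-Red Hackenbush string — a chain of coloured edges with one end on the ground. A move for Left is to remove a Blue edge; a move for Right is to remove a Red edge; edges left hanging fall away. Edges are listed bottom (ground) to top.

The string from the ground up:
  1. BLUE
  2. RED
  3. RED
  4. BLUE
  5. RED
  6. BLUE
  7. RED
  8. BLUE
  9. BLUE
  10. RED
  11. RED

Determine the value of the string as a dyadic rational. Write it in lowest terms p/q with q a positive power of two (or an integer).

345/1024

G(B) = { 0 | none } = 1
G(BR) = { 0 | 1 } = 1/2
G(BRR) = { 0 | 1/2 1 } = 1/4
G(BRRB) = { 0 1/4 | 1/2 1 } = 3/8
G(BRRBR) = { 0 1/4 | 3/8 1/2 1 } = 5/16
G(BRRBRB) = { 0 1/4 5/16 | 3/8 1/2 1 } = 11/32
G(BRRBRBR) = { 0 1/4 5/16 | 11/32 3/8 1/2 1 } = 21/64
G(BRRBRBRB) = { 0 1/4 5/16 21/64 | 11/32 3/8 1/2 1 } = 43/128
G(BRRBRBRBB) = { 0 1/4 5/16 21/64 43/128 | 11/32 3/8 1/2 1 } = 87/256
G(BRRBRBRBBR) = { 0 1/4 5/16 21/64 43/128 | 87/256 11/32 3/8 1/2 1 } = 173/512
G(BRRBRBRBBRR) = { 0 1/4 5/16 21/64 43/128 | 173/512 87/256 11/32 3/8 1/2 1 } = 345/1024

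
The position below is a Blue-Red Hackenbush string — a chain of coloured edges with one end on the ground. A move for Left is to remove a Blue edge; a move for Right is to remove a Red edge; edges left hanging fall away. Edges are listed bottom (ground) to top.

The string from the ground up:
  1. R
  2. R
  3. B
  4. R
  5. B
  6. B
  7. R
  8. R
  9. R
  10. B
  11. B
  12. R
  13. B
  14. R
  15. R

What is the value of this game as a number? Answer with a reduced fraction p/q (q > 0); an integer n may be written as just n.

-13207/8192

R: Left { (no moves) }, Right { 0 } gives simplest -1
RR: Left { (no moves) }, Right { -1; 0 } gives simplest -2
RRB: Left { -2 }, Right { -1; 0 } gives simplest -3/2
RRBR: Left { -2 }, Right { -3/2; -1; 0 } gives simplest -7/4
RRBRB: Left { -2; -7/4 }, Right { -3/2; -1; 0 } gives simplest -13/8
RRBRBB: Left { -2; -7/4; -13/8 }, Right { -3/2; -1; 0 } gives simplest -25/16
RRBRBBR: Left { -2; -7/4; -13/8 }, Right { -25/16; -3/2; -1; 0 } gives simplest -51/32
RRBRBBRR: Left { -2; -7/4; -13/8 }, Right { -51/32; -25/16; -3/2; -1; 0 } gives simplest -103/64
RRBRBBRRR: Left { -2; -7/4; -13/8 }, Right { -103/64; -51/32; -25/16; -3/2; -1; 0 } gives simplest -207/128
RRBRBBRRRB: Left { -2; -7/4; -13/8; -207/128 }, Right { -103/64; -51/32; -25/16; -3/2; -1; 0 } gives simplest -413/256
RRBRBBRRRBB: Left { -2; -7/4; -13/8; -207/128; -413/256 }, Right { -103/64; -51/32; -25/16; -3/2; -1; 0 } gives simplest -825/512
RRBRBBRRRBBR: Left { -2; -7/4; -13/8; -207/128; -413/256 }, Right { -825/512; -103/64; -51/32; -25/16; -3/2; -1; 0 } gives simplest -1651/1024
RRBRBBRRRBBRB: Left { -2; -7/4; -13/8; -207/128; -413/256; -1651/1024 }, Right { -825/512; -103/64; -51/32; -25/16; -3/2; -1; 0 } gives simplest -3301/2048
RRBRBBRRRBBRBR: Left { -2; -7/4; -13/8; -207/128; -413/256; -1651/1024 }, Right { -3301/2048; -825/512; -103/64; -51/32; -25/16; -3/2; -1; 0 } gives simplest -6603/4096
RRBRBBRRRBBRBRR: Left { -2; -7/4; -13/8; -207/128; -413/256; -1651/1024 }, Right { -6603/4096; -3301/2048; -825/512; -103/64; -51/32; -25/16; -3/2; -1; 0 } gives simplest -13207/8192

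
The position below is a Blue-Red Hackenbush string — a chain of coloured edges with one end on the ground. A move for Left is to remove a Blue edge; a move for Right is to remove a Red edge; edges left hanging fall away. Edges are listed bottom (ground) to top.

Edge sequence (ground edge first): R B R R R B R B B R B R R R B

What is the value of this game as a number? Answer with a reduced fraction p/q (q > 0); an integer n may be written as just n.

1 of 15 · R · max L −∞ · min R 0 ⇒ -1
2 of 15 · RB · max L -1 · min R 0 ⇒ -1/2
3 of 15 · RBR · max L -1 · min R -1/2 ⇒ -3/4
4 of 15 · RBRR · max L -1 · min R -3/4 ⇒ -7/8
5 of 15 · RBRRR · max L -1 · min R -7/8 ⇒ -15/16
6 of 15 · RBRRRB · max L -15/16 · min R -7/8 ⇒ -29/32
7 of 15 · RBRRRBR · max L -15/16 · min R -29/32 ⇒ -59/64
8 of 15 · RBRRRBRB · max L -59/64 · min R -29/32 ⇒ -117/128
9 of 15 · RBRRRBRBB · max L -117/128 · min R -29/32 ⇒ -233/256
10 of 15 · RBRRRBRBBR · max L -117/128 · min R -233/256 ⇒ -467/512
11 of 15 · RBRRRBRBBRB · max L -467/512 · min R -233/256 ⇒ -933/1024
12 of 15 · RBRRRBRBBRBR · max L -467/512 · min R -933/1024 ⇒ -1867/2048
13 of 15 · RBRRRBRBBRBRR · max L -467/512 · min R -1867/2048 ⇒ -3735/4096
14 of 15 · RBRRRBRBBRBRRR · max L -467/512 · min R -3735/4096 ⇒ -7471/8192
15 of 15 · RBRRRBRBBRBRRRB · max L -7471/8192 · min R -3735/4096 ⇒ -14941/16384

-14941/16384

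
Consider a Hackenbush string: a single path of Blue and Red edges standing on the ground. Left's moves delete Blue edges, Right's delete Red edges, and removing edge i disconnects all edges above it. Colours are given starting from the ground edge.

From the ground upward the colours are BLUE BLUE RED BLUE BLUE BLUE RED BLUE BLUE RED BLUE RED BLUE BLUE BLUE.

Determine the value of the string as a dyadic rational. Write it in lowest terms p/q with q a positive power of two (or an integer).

15791/8192

1 of 15 · B · max L 0 · min R +∞ => 1
2 of 15 · BB · max L 1 · min R +∞ => 2
3 of 15 · BBR · max L 1 · min R 2 => 3/2
4 of 15 · BBRB · max L 3/2 · min R 2 => 7/4
5 of 15 · BBRBB · max L 7/4 · min R 2 => 15/8
6 of 15 · BBRBBB · max L 15/8 · min R 2 => 31/16
7 of 15 · BBRBBBR · max L 15/8 · min R 31/16 => 61/32
8 of 15 · BBRBBBRB · max L 61/32 · min R 31/16 => 123/64
9 of 15 · BBRBBBRBB · max L 123/64 · min R 31/16 => 247/128
10 of 15 · BBRBBBRBBR · max L 123/64 · min R 247/128 => 493/256
11 of 15 · BBRBBBRBBRB · max L 493/256 · min R 247/128 => 987/512
12 of 15 · BBRBBBRBBRBR · max L 493/256 · min R 987/512 => 1973/1024
13 of 15 · BBRBBBRBBRBRB · max L 1973/1024 · min R 987/512 => 3947/2048
14 of 15 · BBRBBBRBBRBRBB · max L 3947/2048 · min R 987/512 => 7895/4096
15 of 15 · BBRBBBRBBRBRBBB · max L 7895/4096 · min R 987/512 => 15791/8192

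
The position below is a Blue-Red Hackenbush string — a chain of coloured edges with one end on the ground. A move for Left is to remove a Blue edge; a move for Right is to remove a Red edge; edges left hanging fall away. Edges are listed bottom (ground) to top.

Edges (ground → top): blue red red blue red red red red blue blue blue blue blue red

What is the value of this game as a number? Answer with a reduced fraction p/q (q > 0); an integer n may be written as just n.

val_1 [b]  L=[0]  R=[·]  ⇒ 1
val_2 [br]  L=[0]  R=[1]  ⇒ 1/2
val_3 [brr]  L=[0]  R=[1/2,1]  ⇒ 1/4
val_4 [brrb]  L=[0,1/4]  R=[1/2,1]  ⇒ 3/8
val_5 [brrbr]  L=[0,1/4]  R=[3/8,1/2,1]  ⇒ 5/16
val_6 [brrbrr]  L=[0,1/4]  R=[5/16,3/8,1/2,1]  ⇒ 9/32
val_7 [brrbrrr]  L=[0,1/4]  R=[9/32,5/16,3/8,1/2,1]  ⇒ 17/64
val_8 [brrbrrrr]  L=[0,1/4]  R=[17/64,9/32,5/16,3/8,1/2,1]  ⇒ 33/128
val_9 [brrbrrrrb]  L=[0,1/4,33/128]  R=[17/64,9/32,5/16,3/8,1/2,1]  ⇒ 67/256
val_10 [brrbrrrrbb]  L=[0,1/4,33/128,67/256]  R=[17/64,9/32,5/16,3/8,1/2,1]  ⇒ 135/512
val_11 [brrbrrrrbbb]  L=[0,1/4,33/128,67/256,135/512]  R=[17/64,9/32,5/16,3/8,1/2,1]  ⇒ 271/1024
val_12 [brrbrrrrbbbb]  L=[0,1/4,33/128,67/256,135/512,271/1024]  R=[17/64,9/32,5/16,3/8,1/2,1]  ⇒ 543/2048
val_13 [brrbrrrrbbbbb]  L=[0,1/4,33/128,67/256,135/512,271/1024,543/2048]  R=[17/64,9/32,5/16,3/8,1/2,1]  ⇒ 1087/4096
val_14 [brrbrrrrbbbbbr]  L=[0,1/4,33/128,67/256,135/512,271/1024,543/2048]  R=[1087/4096,17/64,9/32,5/16,3/8,1/2,1]  ⇒ 2173/8192

2173/8192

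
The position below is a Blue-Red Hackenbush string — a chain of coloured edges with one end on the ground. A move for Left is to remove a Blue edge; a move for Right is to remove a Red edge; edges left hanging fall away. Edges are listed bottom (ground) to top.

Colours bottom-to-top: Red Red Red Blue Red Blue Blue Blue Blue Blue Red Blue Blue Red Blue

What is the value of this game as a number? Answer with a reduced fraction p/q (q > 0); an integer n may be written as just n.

-10277/4096

edge 1 of 15 (Red): { (no moves) | 0 } -> -1
edge 2 of 15 (Red): { (no moves) | -1,0 } -> -2
edge 3 of 15 (Red): { (no moves) | -2,-1,0 } -> -3
edge 4 of 15 (Blue): { -3 | -2,-1,0 } -> -5/2
edge 5 of 15 (Red): { -3 | -5/2,-2,-1,0 } -> -11/4
edge 6 of 15 (Blue): { -3,-11/4 | -5/2,-2,-1,0 } -> -21/8
edge 7 of 15 (Blue): { -3,-11/4,-21/8 | -5/2,-2,-1,0 } -> -41/16
edge 8 of 15 (Blue): { -3,-11/4,-21/8,-41/16 | -5/2,-2,-1,0 } -> -81/32
edge 9 of 15 (Blue): { -3,-11/4,-21/8,-41/16,-81/32 | -5/2,-2,-1,0 } -> -161/64
edge 10 of 15 (Blue): { -3,-11/4,-21/8,-41/16,-81/32,-161/64 | -5/2,-2,-1,0 } -> -321/128
edge 11 of 15 (Red): { -3,-11/4,-21/8,-41/16,-81/32,-161/64 | -321/128,-5/2,-2,-1,0 } -> -643/256
edge 12 of 15 (Blue): { -3,-11/4,-21/8,-41/16,-81/32,-161/64,-643/256 | -321/128,-5/2,-2,-1,0 } -> -1285/512
edge 13 of 15 (Blue): { -3,-11/4,-21/8,-41/16,-81/32,-161/64,-643/256,-1285/512 | -321/128,-5/2,-2,-1,0 } -> -2569/1024
edge 14 of 15 (Red): { -3,-11/4,-21/8,-41/16,-81/32,-161/64,-643/256,-1285/512 | -2569/1024,-321/128,-5/2,-2,-1,0 } -> -5139/2048
edge 15 of 15 (Blue): { -3,-11/4,-21/8,-41/16,-81/32,-161/64,-643/256,-1285/512,-5139/2048 | -2569/1024,-321/128,-5/2,-2,-1,0 } -> -10277/4096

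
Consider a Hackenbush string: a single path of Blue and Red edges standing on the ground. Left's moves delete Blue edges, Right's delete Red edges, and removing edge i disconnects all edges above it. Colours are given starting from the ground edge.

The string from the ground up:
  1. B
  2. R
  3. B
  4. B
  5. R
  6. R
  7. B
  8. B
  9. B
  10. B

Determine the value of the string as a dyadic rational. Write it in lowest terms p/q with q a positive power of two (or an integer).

415/512

step 1: add B to get B; options L={ 0 } R={ · } so 1
step 2: add R to get BR; options L={ 0 } R={ 1 } so 1/2
step 3: add B to get BRB; options L={ 0,1/2 } R={ 1 } so 3/4
step 4: add B to get BRBB; options L={ 0,1/2,3/4 } R={ 1 } so 7/8
step 5: add R to get BRBBR; options L={ 0,1/2,3/4 } R={ 7/8,1 } so 13/16
step 6: add R to get BRBBRR; options L={ 0,1/2,3/4 } R={ 13/16,7/8,1 } so 25/32
step 7: add B to get BRBBRRB; options L={ 0,1/2,3/4,25/32 } R={ 13/16,7/8,1 } so 51/64
step 8: add B to get BRBBRRBB; options L={ 0,1/2,3/4,25/32,51/64 } R={ 13/16,7/8,1 } so 103/128
step 9: add B to get BRBBRRBBB; options L={ 0,1/2,3/4,25/32,51/64,103/128 } R={ 13/16,7/8,1 } so 207/256
step 10: add B to get BRBBRRBBBB; options L={ 0,1/2,3/4,25/32,51/64,103/128,207/256 } R={ 13/16,7/8,1 } so 415/512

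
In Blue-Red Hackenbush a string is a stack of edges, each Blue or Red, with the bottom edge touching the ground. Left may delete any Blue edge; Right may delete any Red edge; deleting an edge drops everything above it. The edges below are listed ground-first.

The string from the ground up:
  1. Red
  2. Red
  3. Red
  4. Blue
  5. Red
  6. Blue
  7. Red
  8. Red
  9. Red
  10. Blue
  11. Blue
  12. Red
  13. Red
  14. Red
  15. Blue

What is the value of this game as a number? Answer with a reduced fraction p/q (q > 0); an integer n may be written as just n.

-11165/4096

Build val(s[:k]) for k = 1..15, string s = Red Red Red Blue Red Blue Red Red Red Blue Blue Red Red Red Blue.
val(R) = {  | 0 } = -1
val(RR) = {  | -1,0 } = -2
val(RRR) = {  | -2,-1,0 } = -3
val(RRRB) = { -3 | -2,-1,0 } = -5/2
val(RRRBR) = { -3 | -5/2,-2,-1,0 } = -11/4
val(RRRBRB) = { -3,-11/4 | -5/2,-2,-1,0 } = -21/8
val(RRRBRBR) = { -3,-11/4 | -21/8,-5/2,-2,-1,0 } = -43/16
val(RRRBRBRR) = { -3,-11/4 | -43/16,-21/8,-5/2,-2,-1,0 } = -87/32
val(RRRBRBRRR) = { -3,-11/4 | -87/32,-43/16,-21/8,-5/2,-2,-1,0 } = -175/64
val(RRRBRBRRRB) = { -3,-11/4,-175/64 | -87/32,-43/16,-21/8,-5/2,-2,-1,0 } = -349/128
val(RRRBRBRRRBB) = { -3,-11/4,-175/64,-349/128 | -87/32,-43/16,-21/8,-5/2,-2,-1,0 } = -697/256
val(RRRBRBRRRBBR) = { -3,-11/4,-175/64,-349/128 | -697/256,-87/32,-43/16,-21/8,-5/2,-2,-1,0 } = -1395/512
val(RRRBRBRRRBBRR) = { -3,-11/4,-175/64,-349/128 | -1395/512,-697/256,-87/32,-43/16,-21/8,-5/2,-2,-1,0 } = -2791/1024
val(RRRBRBRRRBBRRR) = { -3,-11/4,-175/64,-349/128 | -2791/1024,-1395/512,-697/256,-87/32,-43/16,-21/8,-5/2,-2,-1,0 } = -5583/2048
val(RRRBRBRRRBBRRRB) = { -3,-11/4,-175/64,-349/128,-5583/2048 | -2791/1024,-1395/512,-697/256,-87/32,-43/16,-21/8,-5/2,-2,-1,0 } = -11165/4096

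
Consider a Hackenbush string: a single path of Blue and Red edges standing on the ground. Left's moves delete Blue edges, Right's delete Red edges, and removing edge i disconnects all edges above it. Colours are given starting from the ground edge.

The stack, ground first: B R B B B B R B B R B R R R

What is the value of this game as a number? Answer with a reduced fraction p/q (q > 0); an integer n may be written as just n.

7889/8192

1 of 14 · B · max L 0 · min R +∞ — 1
2 of 14 · BR · max L 0 · min R 1 — 1/2
3 of 14 · BRB · max L 1/2 · min R 1 — 3/4
4 of 14 · BRBB · max L 3/4 · min R 1 — 7/8
5 of 14 · BRBBB · max L 7/8 · min R 1 — 15/16
6 of 14 · BRBBBB · max L 15/16 · min R 1 — 31/32
7 of 14 · BRBBBBR · max L 15/16 · min R 31/32 — 61/64
8 of 14 · BRBBBBRB · max L 61/64 · min R 31/32 — 123/128
9 of 14 · BRBBBBRBB · max L 123/128 · min R 31/32 — 247/256
10 of 14 · BRBBBBRBBR · max L 123/128 · min R 247/256 — 493/512
11 of 14 · BRBBBBRBBRB · max L 493/512 · min R 247/256 — 987/1024
12 of 14 · BRBBBBRBBRBR · max L 493/512 · min R 987/1024 — 1973/2048
13 of 14 · BRBBBBRBBRBRR · max L 493/512 · min R 1973/2048 — 3945/4096
14 of 14 · BRBBBBRBBRBRRR · max L 493/512 · min R 3945/4096 — 7889/8192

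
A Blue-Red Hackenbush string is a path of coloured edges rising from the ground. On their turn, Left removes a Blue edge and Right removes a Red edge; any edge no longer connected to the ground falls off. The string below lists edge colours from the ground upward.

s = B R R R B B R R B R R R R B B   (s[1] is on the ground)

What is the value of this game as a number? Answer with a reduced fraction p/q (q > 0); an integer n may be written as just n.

Prefix values for B R R R B B R R B R R R R B B via {L|R} + simplicity:
B: Left { 0 }, Right { — } so simplest 1
BR: Left { 0 }, Right { 1 } so simplest 1/2
BRR: Left { 0 }, Right { 1/2,1 } so simplest 1/4
BRRR: Left { 0 }, Right { 1/4,1/2,1 } so simplest 1/8
BRRRB: Left { 0,1/8 }, Right { 1/4,1/2,1 } so simplest 3/16
BRRRBB: Left { 0,1/8,3/16 }, Right { 1/4,1/2,1 } so simplest 7/32
BRRRBBR: Left { 0,1/8,3/16 }, Right { 7/32,1/4,1/2,1 } so simplest 13/64
BRRRBBRR: Left { 0,1/8,3/16 }, Right { 13/64,7/32,1/4,1/2,1 } so simplest 25/128
BRRRBBRRB: Left { 0,1/8,3/16,25/128 }, Right { 13/64,7/32,1/4,1/2,1 } so simplest 51/256
BRRRBBRRBR: Left { 0,1/8,3/16,25/128 }, Right { 51/256,13/64,7/32,1/4,1/2,1 } so simplest 101/512
BRRRBBRRBRR: Left { 0,1/8,3/16,25/128 }, Right { 101/512,51/256,13/64,7/32,1/4,1/2,1 } so simplest 201/1024
BRRRBBRRBRRR: Left { 0,1/8,3/16,25/128 }, Right { 201/1024,101/512,51/256,13/64,7/32,1/4,1/2,1 } so simplest 401/2048
BRRRBBRRBRRRR: Left { 0,1/8,3/16,25/128 }, Right { 401/2048,201/1024,101/512,51/256,13/64,7/32,1/4,1/2,1 } so simplest 801/4096
BRRRBBRRBRRRRB: Left { 0,1/8,3/16,25/128,801/4096 }, Right { 401/2048,201/1024,101/512,51/256,13/64,7/32,1/4,1/2,1 } so simplest 1603/8192
BRRRBBRRBRRRRBB: Left { 0,1/8,3/16,25/128,801/4096,1603/8192 }, Right { 401/2048,201/1024,101/512,51/256,13/64,7/32,1/4,1/2,1 } so simplest 3207/16384

3207/16384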